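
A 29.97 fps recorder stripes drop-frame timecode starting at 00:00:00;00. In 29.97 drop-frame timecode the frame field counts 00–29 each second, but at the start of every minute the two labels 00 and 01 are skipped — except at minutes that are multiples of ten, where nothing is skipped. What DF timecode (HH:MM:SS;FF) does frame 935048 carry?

Ten DF minutes hold 17982 frames, so frame 935048 lies in block 51 (frames 917082–935063) with 17966 frames into that block.
The block's first minute is 1800 frames and the rest 1798 each; 17966 frames reaches minute 9, so 51 × 18 + 9 × 2 = 936 labels have been skipped so far.
Adding those back, label number 935048 + 936 = 935984 at 30 labels/s is 31199 s + 14 f = 8 h 39 min 59 s frame 14, i.e. 08:39:59;14.

08:39:59;14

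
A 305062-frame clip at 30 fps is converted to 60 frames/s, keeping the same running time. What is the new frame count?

Frames at target rate = 305062 × (60) / (30) = 610124.

610124 frames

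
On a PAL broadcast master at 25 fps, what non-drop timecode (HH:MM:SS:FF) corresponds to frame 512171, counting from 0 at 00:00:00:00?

05:41:26:21

512171 ÷ 25 = 20486 full seconds, remainder 21 frames.
20486 s = 5 h 41 min 26 s.
Timecode: 05:41:26:21.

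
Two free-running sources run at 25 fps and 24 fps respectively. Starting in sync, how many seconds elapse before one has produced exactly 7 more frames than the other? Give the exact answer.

The gap grows by |24 − 25| = 1 frame per second.
Time for a 7-frame gap: 7 ÷ (1) = 7 s.

7 seconds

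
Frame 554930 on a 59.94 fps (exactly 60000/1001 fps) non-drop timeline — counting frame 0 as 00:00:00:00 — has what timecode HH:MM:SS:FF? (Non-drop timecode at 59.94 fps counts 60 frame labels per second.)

554930 ÷ 60 = 9248 full seconds, remainder 50 frames.
9248 s = 2 h 34 min 8 s.
Timecode: 02:34:08:50.

02:34:08:50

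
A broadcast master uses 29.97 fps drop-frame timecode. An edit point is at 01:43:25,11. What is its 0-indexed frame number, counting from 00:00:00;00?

185975

Complete 10-minute blocks: 10, each 17982 frames → 179820.
Remaining 3 whole minutes in the current block: 1800 + 2 × 1798 = 5396 frames.
Within the current minute: 25 × 30 + 11 − 2 = 759 (labels ;00/;01 skipped at this minute). Total = 179820 + 5396 + 759 = 185975.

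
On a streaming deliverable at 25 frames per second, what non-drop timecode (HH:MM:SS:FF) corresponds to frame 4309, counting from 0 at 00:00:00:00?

4309 ÷ 25 = 172 full seconds, remainder 9 frames.
172 s = 0 h 2 min 52 s.
Timecode: 00:02:52:09.

00:02:52:09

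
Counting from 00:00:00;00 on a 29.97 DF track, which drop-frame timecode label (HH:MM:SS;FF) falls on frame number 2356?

00:01:18;18

Each 10-minute DF block holds 10 × 60 × 30 − 9 × 2 = 17982 frames. 2356 ÷ 17982 → 0 full blocks, remainder 2356.
Within the partial block the first minute is 1800 frames and each further minute 1798, so 1 further minute boundary passed. Total skipped labels = 18 × 0 + 2 × 1 = 2.
Non-drop label index = 2356 + 2 = 2358; at 30 labels/s that is 00:01:18:18, i.e. DF 00:01:18;18.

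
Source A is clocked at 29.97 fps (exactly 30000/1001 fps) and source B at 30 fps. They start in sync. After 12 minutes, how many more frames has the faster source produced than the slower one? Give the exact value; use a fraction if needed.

21600/1001 frames

12 min = 720 s.
A emits 30000/1001 × 720 = 21600000/1001 frames; B emits 30 × 720 = 21600.
Difference = 21600/1001 frames (≈ 21.5784); B is ahead of A.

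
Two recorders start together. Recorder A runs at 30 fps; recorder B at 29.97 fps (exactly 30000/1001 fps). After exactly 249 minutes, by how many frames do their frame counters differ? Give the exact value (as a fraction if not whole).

448200/1001 frames

249 min = 14940 s.
A emits 30 × 14940 = 448200 frames; B emits 30000/1001 × 14940 = 448200000/1001.
Difference = 448200/1001 frames (≈ 447.7522); B is behind A.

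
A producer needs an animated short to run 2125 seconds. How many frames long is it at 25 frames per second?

53125 frames

Frames = 2125 × 25 = 53125.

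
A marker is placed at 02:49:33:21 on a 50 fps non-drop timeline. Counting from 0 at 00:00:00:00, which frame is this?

Total seconds to the label: (2 × 3600 + 49 × 60 + 33) = 10173.
Frame index = 10173 × 50 + 21 = 508671.

frame 508671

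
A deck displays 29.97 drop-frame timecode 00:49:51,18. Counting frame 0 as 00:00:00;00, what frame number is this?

As if non-drop at 30 labels/s: (0 × 3600 + 49 × 60 + 51) × 30 + 18 = 89748.
Minute boundaries passed: 49; those not divisible by 10: 49 − 4 = 45; dropped labels = 2 × 45 = 90.
Actual frame index = 89748 − 90 = 89658.

89658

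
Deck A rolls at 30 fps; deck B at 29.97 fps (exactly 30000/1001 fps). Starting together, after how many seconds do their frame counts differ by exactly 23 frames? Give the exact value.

The gap grows by |30000/1001 − 30| = 30/1001 frames per second.
Time for a 23-frame gap: 23 ÷ (30/1001) = 23023/30 s.

23023/30 seconds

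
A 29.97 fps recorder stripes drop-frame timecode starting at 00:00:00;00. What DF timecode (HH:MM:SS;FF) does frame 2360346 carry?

Ten DF minutes hold 17982 frames, so frame 2360346 lies in block 131 (frames 2355642–2373623) with 4704 frames into that block.
The block's first minute is 1800 frames and the rest 1798 each; 4704 frames reaches minute 2, so 131 × 18 + 2 × 2 = 2362 labels have been skipped so far.
Adding those back, label number 2360346 + 2362 = 2362708 at 30 labels/s is 78756 s + 28 f = 21 h 52 min 36 s frame 28, i.e. 21:52:36;28.

21:52:36;28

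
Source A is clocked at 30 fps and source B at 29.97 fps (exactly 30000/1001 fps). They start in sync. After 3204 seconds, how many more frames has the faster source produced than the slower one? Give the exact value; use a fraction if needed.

96120/1001 frames

A emits 30 × 3204 = 96120 frames; B emits 30000/1001 × 3204 = 96120000/1001.
Difference = 96120/1001 frames (≈ 96.0240); B is behind A.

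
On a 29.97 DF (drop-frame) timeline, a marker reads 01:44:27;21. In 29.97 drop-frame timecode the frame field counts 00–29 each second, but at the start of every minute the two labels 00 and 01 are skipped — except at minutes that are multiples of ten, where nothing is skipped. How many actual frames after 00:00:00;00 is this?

Complete 10-minute blocks: 10, each 17982 frames → 179820.
Remaining 4 whole minutes in the current block: 1800 + 3 × 1798 = 7194 frames.
Within the current minute: 27 × 30 + 21 − 2 = 829 (labels ;00/;01 skipped at this minute). Total = 179820 + 7194 + 829 = 187843.

187843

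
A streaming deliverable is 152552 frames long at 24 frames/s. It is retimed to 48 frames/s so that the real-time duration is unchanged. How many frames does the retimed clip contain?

Frames at target rate = 152552 × (48) / (24) = 305104.

305104 frames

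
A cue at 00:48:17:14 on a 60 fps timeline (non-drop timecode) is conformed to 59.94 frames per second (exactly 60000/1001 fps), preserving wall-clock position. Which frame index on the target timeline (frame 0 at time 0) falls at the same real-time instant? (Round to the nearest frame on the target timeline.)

Source frame index: (0×3600 + 48×60 + 17) × 60 + 14 = 173834.
Real time: 173834 / (60) = 86917/30 s.
Target frame: (86917/30) × (60000/1001) = 173834000/1001 ≈ 173660.340 → 173660.

frame 173660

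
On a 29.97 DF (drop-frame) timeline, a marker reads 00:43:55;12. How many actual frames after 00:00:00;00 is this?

As if non-drop at 30 labels/s: (0 × 3600 + 43 × 60 + 55) × 30 + 12 = 79062.
Minute boundaries passed: 43; those not divisible by 10: 43 − 4 = 39; dropped labels = 2 × 39 = 78.
Actual frame index = 79062 − 78 = 78984.

78984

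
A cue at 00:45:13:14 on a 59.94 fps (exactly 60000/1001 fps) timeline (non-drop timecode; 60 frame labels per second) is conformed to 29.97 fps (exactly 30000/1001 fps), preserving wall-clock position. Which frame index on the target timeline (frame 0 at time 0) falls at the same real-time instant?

frame 81397

Source frame index: (0×3600 + 45×60 + 13) × 60 + 14 = 162794.
Real time: 162794 / (60000/1001) = 81478397/30000 s.
Target frame: (81478397/30000) × (30000/1001) = 81397.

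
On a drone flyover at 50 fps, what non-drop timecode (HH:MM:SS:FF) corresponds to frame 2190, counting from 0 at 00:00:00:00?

00:00:43:40

2190 ÷ 50 = 43 full seconds, remainder 40 frames.
43 s = 0 h 0 min 43 s.
Timecode: 00:00:43:40.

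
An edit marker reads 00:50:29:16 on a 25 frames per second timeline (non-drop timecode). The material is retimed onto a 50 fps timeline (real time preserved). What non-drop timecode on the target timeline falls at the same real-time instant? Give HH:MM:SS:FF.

Source frame index: (0×3600 + 50×60 + 29) × 25 + 16 = 75741.
Real time: 75741 / (25) = 75741/25 s.
Target frame: (75741/25) × (50) = 151482.
At 50 labels/s: frame 151482 → 00:50:29:32.

00:50:29:32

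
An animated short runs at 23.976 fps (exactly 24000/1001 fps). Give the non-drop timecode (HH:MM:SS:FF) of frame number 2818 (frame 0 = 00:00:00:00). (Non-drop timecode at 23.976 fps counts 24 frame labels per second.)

00:01:57:10

2818 ÷ 24 = 117 full seconds, remainder 10 frames.
117 s = 0 h 1 min 57 s.
Timecode: 00:01:57:10.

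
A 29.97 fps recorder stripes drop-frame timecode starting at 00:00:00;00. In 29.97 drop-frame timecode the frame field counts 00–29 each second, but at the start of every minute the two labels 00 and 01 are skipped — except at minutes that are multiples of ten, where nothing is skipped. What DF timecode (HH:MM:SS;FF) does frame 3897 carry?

Ten DF minutes hold 17982 frames, so frame 3897 lies in block 0 (frames 0–17981) with 3897 frames into that block.
The block's first minute is 1800 frames and the rest 1798 each; 3897 frames reaches minute 2, so 0 × 18 + 2 × 2 = 4 labels have been skipped so far.
Adding those back, label number 3897 + 4 = 3901 at 30 labels/s is 130 s + 1 f = 0 h 2 min 10 s frame 1, i.e. 00:02:10;01.

00:02:10;01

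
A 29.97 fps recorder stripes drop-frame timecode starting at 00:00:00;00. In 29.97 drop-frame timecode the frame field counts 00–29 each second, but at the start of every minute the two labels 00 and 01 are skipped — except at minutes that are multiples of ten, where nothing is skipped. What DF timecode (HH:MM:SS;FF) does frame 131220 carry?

Each 10-minute DF block holds 10 × 60 × 30 − 9 × 2 = 17982 frames. 131220 ÷ 17982 → 7 full blocks, remainder 5346.
Within the partial block the first minute is 1800 frames and each further minute 1798, so 2 further minute boundaries passed. Total skipped labels = 18 × 7 + 2 × 2 = 130.
Non-drop label index = 131220 + 130 = 131350; at 30 labels/s that is 01:12:58:10, i.e. DF 01:12:58;10.

01:12:58;10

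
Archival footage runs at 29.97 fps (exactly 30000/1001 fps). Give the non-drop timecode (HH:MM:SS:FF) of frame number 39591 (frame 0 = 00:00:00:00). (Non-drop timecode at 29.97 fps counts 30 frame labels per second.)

39591 ÷ 30 = 1319 full seconds, remainder 21 frames.
1319 s = 0 h 21 min 59 s.
Timecode: 00:21:59:21.

00:21:59:21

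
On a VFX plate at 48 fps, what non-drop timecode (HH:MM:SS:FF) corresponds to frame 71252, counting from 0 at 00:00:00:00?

71252 ÷ 48 = 1484 full seconds, remainder 20 frames.
1484 s = 0 h 24 min 44 s.
Timecode: 00:24:44:20.

00:24:44:20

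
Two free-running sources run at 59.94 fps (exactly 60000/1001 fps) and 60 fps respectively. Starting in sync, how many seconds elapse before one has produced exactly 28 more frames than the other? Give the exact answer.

The gap grows by |60 − 60000/1001| = 60/1001 frames per second.
Time for a 28-frame gap: 28 ÷ (60/1001) = 7007/15 s.

7007/15 seconds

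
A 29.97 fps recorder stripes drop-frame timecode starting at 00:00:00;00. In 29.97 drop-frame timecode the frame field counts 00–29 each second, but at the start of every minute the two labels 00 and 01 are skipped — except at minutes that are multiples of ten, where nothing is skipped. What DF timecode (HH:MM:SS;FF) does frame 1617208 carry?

Each 10-minute DF block holds 10 × 60 × 30 − 9 × 2 = 17982 frames. 1617208 ÷ 17982 → 89 full blocks, remainder 16810.
Within the partial block the first minute is 1800 frames and each further minute 1798, so 9 further minute boundaries passed. Total skipped labels = 18 × 89 + 2 × 9 = 1620.
Non-drop label index = 1617208 + 1620 = 1618828; at 30 labels/s that is 14:59:20:28, i.e. DF 14:59:20;28.

14:59:20;28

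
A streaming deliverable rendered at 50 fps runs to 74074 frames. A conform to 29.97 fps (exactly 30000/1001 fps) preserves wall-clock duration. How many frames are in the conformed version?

44400 frames

Target frames = source frames × (target rate / source rate) = 74074 × (30000/1001)/(50) = 74074 × 600/1001 = 44400.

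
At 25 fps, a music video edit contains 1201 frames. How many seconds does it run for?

Running time = 1201 / (25) = 48.04 s.

48.04 seconds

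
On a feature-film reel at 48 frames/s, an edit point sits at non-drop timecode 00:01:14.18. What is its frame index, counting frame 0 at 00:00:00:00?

Total seconds to the label: (0 × 3600 + 1 × 60 + 14) = 74.
Frame index = 74 × 48 + 18 = 3570.

frame 3570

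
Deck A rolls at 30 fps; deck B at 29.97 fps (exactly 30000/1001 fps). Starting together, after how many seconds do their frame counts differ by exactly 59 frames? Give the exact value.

The gap grows by |30000/1001 − 30| = 30/1001 frames per second.
Time for a 59-frame gap: 59 ÷ (30/1001) = 59059/30 s.

59059/30 seconds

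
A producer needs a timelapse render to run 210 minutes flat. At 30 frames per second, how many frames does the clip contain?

378000 frames

210 min = 12600 s.
Frames = 12600 × 30 = 378000.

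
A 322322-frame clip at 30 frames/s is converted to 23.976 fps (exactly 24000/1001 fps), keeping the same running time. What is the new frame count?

257600 frames

Target frames = source frames × (target rate / source rate) = 322322 × (24000/1001)/(30) = 322322 × 800/1001 = 257600.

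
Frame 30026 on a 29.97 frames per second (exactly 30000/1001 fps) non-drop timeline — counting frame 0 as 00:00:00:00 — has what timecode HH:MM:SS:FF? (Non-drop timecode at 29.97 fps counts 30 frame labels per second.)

00:16:40:26

30026 ÷ 30 = 1000 full seconds, remainder 26 frames.
1000 s = 0 h 16 min 40 s.
Timecode: 00:16:40:26.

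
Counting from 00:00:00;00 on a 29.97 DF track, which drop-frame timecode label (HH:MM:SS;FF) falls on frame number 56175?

00:31:14;11

Each 10-minute DF block holds 10 × 60 × 30 − 9 × 2 = 17982 frames. 56175 ÷ 17982 → 3 full blocks, remainder 2229.
Within the partial block the first minute is 1800 frames and each further minute 1798, so 1 further minute boundary passed. Total skipped labels = 18 × 3 + 2 × 1 = 56.
Non-drop label index = 56175 + 56 = 56231; at 30 labels/s that is 00:31:14:11, i.e. DF 00:31:14;11.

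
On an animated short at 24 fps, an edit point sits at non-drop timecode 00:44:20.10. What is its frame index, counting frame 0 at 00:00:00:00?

63850

Total seconds to the label: (0 × 3600 + 44 × 60 + 20) = 2660.
Frame index = 2660 × 24 + 10 = 63850.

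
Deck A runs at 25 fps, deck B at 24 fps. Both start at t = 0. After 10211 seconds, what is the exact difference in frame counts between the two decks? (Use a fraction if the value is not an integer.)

10211 frames

A emits 25 × 10211 = 255275 frames; B emits 24 × 10211 = 245064.
Difference = 10211 frames; B is behind A.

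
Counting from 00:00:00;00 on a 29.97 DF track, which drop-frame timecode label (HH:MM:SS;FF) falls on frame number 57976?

Each 10-minute DF block holds 10 × 60 × 30 − 9 × 2 = 17982 frames. 57976 ÷ 17982 → 3 full blocks, remainder 4030.
Within the partial block the first minute is 1800 frames and each further minute 1798, so 2 further minute boundaries passed. Total skipped labels = 18 × 3 + 2 × 2 = 58.
Non-drop label index = 57976 + 58 = 58034; at 30 labels/s that is 00:32:14:14, i.e. DF 00:32:14;14.

00:32:14;14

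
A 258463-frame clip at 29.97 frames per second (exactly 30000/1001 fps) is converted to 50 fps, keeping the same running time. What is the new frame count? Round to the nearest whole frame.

Frames at target rate = 258463 × (50) / (30000/1001) = 258721463/600 ≈ 431202.438.
Nearest whole frame: 431202.

431202 frames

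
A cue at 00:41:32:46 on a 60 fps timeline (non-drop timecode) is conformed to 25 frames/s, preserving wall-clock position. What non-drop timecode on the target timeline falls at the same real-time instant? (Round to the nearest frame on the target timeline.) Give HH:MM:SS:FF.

Source frame index: (0×3600 + 41×60 + 32) × 60 + 46 = 149566.
Real time: 149566 / (60) = 74783/30 s.
Target frame: (74783/30) × (25) = 373915/6 ≈ 62319.167 → 62319.
At 25 labels/s: frame 62319 → 00:41:32:19.

00:41:32:19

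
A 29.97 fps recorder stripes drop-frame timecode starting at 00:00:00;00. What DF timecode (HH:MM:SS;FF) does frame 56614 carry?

Ten DF minutes hold 17982 frames, so frame 56614 lies in block 3 (frames 53946–71927) with 2668 frames into that block.
The block's first minute is 1800 frames and the rest 1798 each; 2668 frames reaches minute 1, so 3 × 18 + 1 × 2 = 56 labels have been skipped so far.
Adding those back, label number 56614 + 56 = 56670 at 30 labels/s is 1889 s + 0 f = 0 h 31 min 29 s frame 0, i.e. 00:31:29;00.

00:31:29;00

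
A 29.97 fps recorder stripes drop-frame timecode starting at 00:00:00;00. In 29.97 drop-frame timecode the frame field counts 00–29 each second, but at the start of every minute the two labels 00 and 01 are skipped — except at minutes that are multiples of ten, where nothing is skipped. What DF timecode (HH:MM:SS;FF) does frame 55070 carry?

00:30:37;14

Each 10-minute DF block holds 10 × 60 × 30 − 9 × 2 = 17982 frames. 55070 ÷ 17982 → 3 full blocks, remainder 1124.
Within the partial block the first minute is 1800 frames and each further minute 1798, so 0 further minute boundaries passed. Total skipped labels = 18 × 3 + 2 × 0 = 54.
Non-drop label index = 55070 + 54 = 55124; at 30 labels/s that is 00:30:37:14, i.e. DF 00:30:37;14.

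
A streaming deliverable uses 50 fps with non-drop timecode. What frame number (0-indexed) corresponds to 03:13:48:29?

frame 581429

Total seconds to the label: (3 × 3600 + 13 × 60 + 48) = 11628.
Frame index = 11628 × 50 + 29 = 581429.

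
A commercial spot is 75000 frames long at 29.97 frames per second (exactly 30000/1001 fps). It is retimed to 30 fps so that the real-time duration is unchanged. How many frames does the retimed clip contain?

75075 frames

Target frames = source frames × (target rate / source rate) = 75000 × (30)/(30000/1001) = 75000 × 1001/1000 = 75075.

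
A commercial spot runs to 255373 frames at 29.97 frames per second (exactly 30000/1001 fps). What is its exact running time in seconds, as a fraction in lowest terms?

Running time = 255373 ÷ (30000/1001) = 255373 × 1001/30000 = 255628373/30000 s.

255628373/30000 seconds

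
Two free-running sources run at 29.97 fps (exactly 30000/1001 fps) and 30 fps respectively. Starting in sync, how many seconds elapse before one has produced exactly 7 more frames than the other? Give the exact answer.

The gap grows by |30 − 30000/1001| = 30/1001 frames per second.
Time for a 7-frame gap: 7 ÷ (30/1001) = 7007/30 s.

7007/30 seconds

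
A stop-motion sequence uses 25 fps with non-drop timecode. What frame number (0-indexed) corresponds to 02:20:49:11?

Total seconds to the label: (2 × 3600 + 20 × 60 + 49) = 8449.
Frame index = 8449 × 25 + 11 = 211236.

211236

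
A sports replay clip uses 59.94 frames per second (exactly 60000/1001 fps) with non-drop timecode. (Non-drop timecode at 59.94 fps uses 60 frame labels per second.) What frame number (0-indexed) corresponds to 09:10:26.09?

Total seconds to the label: (9 × 3600 + 10 × 60 + 26) = 33026.
Frame index = 33026 × 60 + 9 = 1981569.

1981569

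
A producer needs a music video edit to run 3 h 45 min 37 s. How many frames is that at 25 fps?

338425 frames

3 h 45 min 37 s = 13537 s.
Frames = 13537 × 25 = 338425.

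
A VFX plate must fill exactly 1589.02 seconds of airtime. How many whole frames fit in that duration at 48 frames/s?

76272 frames

Frames = 1589.02 × 48 = 1906824/25 ≈ 76272.9600.
Complete frames: 76272.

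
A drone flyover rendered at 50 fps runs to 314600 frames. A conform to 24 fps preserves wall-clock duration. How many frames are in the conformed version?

Target frames = source frames × (target rate / source rate) = 314600 × (24)/(50) = 314600 × 12/25 = 151008.

151008 frames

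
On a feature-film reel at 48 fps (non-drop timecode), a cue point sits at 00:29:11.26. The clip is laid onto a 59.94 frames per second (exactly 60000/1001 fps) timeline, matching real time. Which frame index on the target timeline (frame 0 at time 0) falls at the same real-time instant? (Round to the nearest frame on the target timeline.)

Source frame index: (0×3600 + 29×60 + 11) × 48 + 26 = 84074.
Real time: 84074 / (48) = 42037/24 s.
Target frame: (42037/24) × (60000/1001) = 105092500/1001 ≈ 104987.512 → 104988.

frame 104988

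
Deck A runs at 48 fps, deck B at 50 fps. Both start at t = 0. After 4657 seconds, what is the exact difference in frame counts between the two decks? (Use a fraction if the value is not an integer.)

A emits 48 × 4657 = 223536 frames; B emits 50 × 4657 = 232850.
Difference = 9314 frames; B is ahead of A.

9314 frames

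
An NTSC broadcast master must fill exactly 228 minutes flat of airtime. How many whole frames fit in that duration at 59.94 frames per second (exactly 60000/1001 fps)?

819980 frames

228 min = 13680 s.
Frames = 13680 × 60000/1001 = 820800000/1001 ≈ 819980.0200.
Complete frames: 819980.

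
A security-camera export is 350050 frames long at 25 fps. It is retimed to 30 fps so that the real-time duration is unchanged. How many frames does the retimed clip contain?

Target frames = source frames × (target rate / source rate) = 350050 × (30)/(25) = 350050 × 6/5 = 420060.

420060 frames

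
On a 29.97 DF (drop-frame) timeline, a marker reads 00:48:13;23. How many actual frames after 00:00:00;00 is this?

86725

As if non-drop at 30 labels/s: (0 × 3600 + 48 × 60 + 13) × 30 + 23 = 86813.
Minute boundaries passed: 48; those not divisible by 10: 48 − 4 = 44; dropped labels = 2 × 44 = 88.
Actual frame index = 86813 − 88 = 86725.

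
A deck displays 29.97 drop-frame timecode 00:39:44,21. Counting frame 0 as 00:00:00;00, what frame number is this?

71469

Complete 10-minute blocks: 3, each 17982 frames → 53946.
Remaining 9 whole minutes in the current block: 1800 + 8 × 1798 = 16184 frames.
Within the current minute: 44 × 30 + 21 − 2 = 1339 (labels ;00/;01 skipped at this minute). Total = 53946 + 16184 + 1339 = 71469.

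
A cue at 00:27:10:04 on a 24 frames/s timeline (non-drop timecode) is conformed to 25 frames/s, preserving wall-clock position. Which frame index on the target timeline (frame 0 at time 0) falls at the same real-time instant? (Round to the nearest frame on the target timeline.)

frame 40754

Source frame index: (0×3600 + 27×60 + 10) × 24 + 4 = 39124.
Real time: 39124 / (24) = 9781/6 s.
Target frame: (9781/6) × (25) = 244525/6 ≈ 40754.167 → 40754.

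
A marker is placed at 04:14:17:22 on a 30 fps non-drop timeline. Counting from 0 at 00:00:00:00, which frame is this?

Total seconds to the label: (4 × 3600 + 14 × 60 + 17) = 15257.
Frame index = 15257 × 30 + 22 = 457732.

457732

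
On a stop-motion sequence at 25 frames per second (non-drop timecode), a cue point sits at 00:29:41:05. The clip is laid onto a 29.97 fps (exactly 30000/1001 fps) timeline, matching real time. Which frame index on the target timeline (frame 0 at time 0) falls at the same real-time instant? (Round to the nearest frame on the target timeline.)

Source frame index: (0×3600 + 29×60 + 41) × 25 + 5 = 44530.
Real time: 44530 / (25) = 8906/5 s.
Target frame: (8906/5) × (30000/1001) = 53436000/1001 ≈ 53382.617 → 53383.

frame 53383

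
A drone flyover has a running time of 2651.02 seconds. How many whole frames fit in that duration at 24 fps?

63624 frames

Frames = 2651.02 × 24 = 1590612/25 ≈ 63624.4800.
Complete frames: 63624.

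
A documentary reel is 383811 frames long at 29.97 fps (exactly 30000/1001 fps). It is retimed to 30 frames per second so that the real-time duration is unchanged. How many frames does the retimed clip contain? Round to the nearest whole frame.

Frames at target rate = 383811 × (30) / (30000/1001) = 384194811/1000 ≈ 384194.811.
Nearest whole frame: 384195.

384195 frames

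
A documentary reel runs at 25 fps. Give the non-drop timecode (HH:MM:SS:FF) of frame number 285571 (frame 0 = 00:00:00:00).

03:10:22:21

285571 ÷ 25 = 11422 full seconds, remainder 21 frames.
11422 s = 3 h 10 min 22 s.
Timecode: 03:10:22:21.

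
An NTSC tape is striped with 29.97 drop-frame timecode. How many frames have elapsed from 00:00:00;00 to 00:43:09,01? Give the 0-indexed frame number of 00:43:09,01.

Complete 10-minute blocks: 4, each 17982 frames → 71928.
Remaining 3 whole minutes in the current block: 1800 + 2 × 1798 = 5396 frames.
Within the current minute: 9 × 30 + 1 − 2 = 269 (labels ;00/;01 skipped at this minute). Total = 71928 + 5396 + 269 = 77593.

77593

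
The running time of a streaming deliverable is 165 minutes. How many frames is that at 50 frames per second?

495000 frames

165 min = 9900 s.
Frames = 9900 × 50 = 495000.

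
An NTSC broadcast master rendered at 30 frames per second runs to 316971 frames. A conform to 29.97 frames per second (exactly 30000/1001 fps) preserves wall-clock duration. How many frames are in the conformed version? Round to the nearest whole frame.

316654 frames

Frames at target rate = 316971 × (30000/1001) / (30) = 316971000/1001 ≈ 316654.346.
Nearest whole frame: 316654.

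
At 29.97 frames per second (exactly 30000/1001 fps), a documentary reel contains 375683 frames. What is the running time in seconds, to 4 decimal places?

Running time = 375683 × 1001/30000 = 376058683/30000 s ≈ 12535.2894 s.

12535.2894 seconds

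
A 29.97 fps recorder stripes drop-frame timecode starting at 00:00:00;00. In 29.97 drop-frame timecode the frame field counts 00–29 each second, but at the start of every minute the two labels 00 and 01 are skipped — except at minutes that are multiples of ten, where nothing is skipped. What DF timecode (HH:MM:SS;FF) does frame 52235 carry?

Ten DF minutes hold 17982 frames, so frame 52235 lies in block 2 (frames 35964–53945) with 16271 frames into that block.
The block's first minute is 1800 frames and the rest 1798 each; 16271 frames reaches minute 9, so 2 × 18 + 9 × 2 = 54 labels have been skipped so far.
Adding those back, label number 52235 + 54 = 52289 at 30 labels/s is 1742 s + 29 f = 0 h 29 min 2 s frame 29, i.e. 00:29:02;29.

00:29:02;29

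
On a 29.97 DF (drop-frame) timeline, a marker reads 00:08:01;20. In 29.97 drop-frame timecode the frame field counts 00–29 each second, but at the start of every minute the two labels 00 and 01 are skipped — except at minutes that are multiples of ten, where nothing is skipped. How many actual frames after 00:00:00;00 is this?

14434

Complete 10-minute blocks: 0, each 17982 frames → 0.
Remaining 8 whole minutes in the current block: 1800 + 7 × 1798 = 14386 frames.
Within the current minute: 1 × 30 + 20 − 2 = 48 (labels ;00/;01 skipped at this minute). Total = 0 + 14386 + 48 = 14434.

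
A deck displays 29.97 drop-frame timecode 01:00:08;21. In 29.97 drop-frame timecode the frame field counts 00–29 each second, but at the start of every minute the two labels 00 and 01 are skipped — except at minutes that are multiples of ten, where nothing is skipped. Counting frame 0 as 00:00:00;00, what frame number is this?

As if non-drop at 30 labels/s: (1 × 3600 + 0 × 60 + 8) × 30 + 21 = 108261.
Minute boundaries passed: 60; those not divisible by 10: 60 − 6 = 54; dropped labels = 2 × 54 = 108.
Actual frame index = 108261 − 108 = 108153.

108153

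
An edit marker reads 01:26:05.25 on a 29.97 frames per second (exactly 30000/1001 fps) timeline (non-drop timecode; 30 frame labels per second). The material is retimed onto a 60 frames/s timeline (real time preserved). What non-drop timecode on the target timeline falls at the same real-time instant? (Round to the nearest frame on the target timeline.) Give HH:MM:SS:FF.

01:26:11:00

Source frame index: (1×3600 + 26×60 + 5) × 30 + 25 = 154975.
Real time: 154975 / (30000/1001) = 6205199/1200 s.
Target frame: (6205199/1200) × (60) = 6205199/20 ≈ 310259.950 → 310260.
At 60 labels/s: frame 310260 → 01:26:11:00.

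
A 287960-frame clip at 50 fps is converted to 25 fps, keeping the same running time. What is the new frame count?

143980 frames

Frames at target rate = 287960 × (25) / (50) = 143980.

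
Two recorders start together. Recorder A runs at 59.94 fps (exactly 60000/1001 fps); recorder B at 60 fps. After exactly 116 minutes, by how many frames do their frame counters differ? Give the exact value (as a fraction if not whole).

417600/1001 frames

116 min = 6960 s.
A emits 60000/1001 × 6960 = 417600000/1001 frames; B emits 60 × 6960 = 417600.
Difference = 417600/1001 frames (≈ 417.1828); B is ahead of A.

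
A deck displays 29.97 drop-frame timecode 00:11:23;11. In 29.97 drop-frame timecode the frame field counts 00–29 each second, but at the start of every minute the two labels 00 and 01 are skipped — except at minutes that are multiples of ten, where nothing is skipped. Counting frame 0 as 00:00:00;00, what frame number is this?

As if non-drop at 30 labels/s: (0 × 3600 + 11 × 60 + 23) × 30 + 11 = 20501.
Minute boundaries passed: 11; those not divisible by 10: 11 − 1 = 10; dropped labels = 2 × 10 = 20.
Actual frame index = 20501 − 20 = 20481.

20481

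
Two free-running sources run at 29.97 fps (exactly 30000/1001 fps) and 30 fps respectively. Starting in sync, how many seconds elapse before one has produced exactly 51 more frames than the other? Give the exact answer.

1701.7 seconds

The gap grows by |30 − 30000/1001| = 30/1001 frames per second.
Time for a 51-frame gap: 51 ÷ (30/1001) = 1701.7 s.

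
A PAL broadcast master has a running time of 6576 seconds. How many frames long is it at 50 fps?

Frames = 6576 × 50 = 328800.

328800 frames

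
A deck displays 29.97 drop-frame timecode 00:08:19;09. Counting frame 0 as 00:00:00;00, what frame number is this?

Complete 10-minute blocks: 0, each 17982 frames → 0.
Remaining 8 whole minutes in the current block: 1800 + 7 × 1798 = 14386 frames.
Within the current minute: 19 × 30 + 9 − 2 = 577 (labels ;00/;01 skipped at this minute). Total = 0 + 14386 + 577 = 14963.

14963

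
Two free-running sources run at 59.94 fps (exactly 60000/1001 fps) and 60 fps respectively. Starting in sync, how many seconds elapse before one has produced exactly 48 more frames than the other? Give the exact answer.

The gap grows by |60 − 60000/1001| = 60/1001 frames per second.
Time for a 48-frame gap: 48 ÷ (60/1001) = 800.8 s.

800.8 seconds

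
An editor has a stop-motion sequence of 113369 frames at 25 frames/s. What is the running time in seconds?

4534.76 seconds

Running time = 113369 / (25) = 4534.76 s.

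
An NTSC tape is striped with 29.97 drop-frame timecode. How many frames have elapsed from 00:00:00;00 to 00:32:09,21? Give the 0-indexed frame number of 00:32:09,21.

Complete 10-minute blocks: 3, each 17982 frames → 53946.
Remaining 2 whole minutes in the current block: 1800 + 1 × 1798 = 3598 frames.
Within the current minute: 9 × 30 + 21 − 2 = 289 (labels ;00/;01 skipped at this minute). Total = 53946 + 3598 + 289 = 57833.

57833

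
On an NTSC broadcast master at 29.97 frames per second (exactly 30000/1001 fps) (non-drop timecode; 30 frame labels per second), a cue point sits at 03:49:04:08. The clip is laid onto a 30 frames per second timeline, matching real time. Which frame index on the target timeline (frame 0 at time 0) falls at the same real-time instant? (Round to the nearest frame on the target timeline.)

Source frame index: (3×3600 + 49×60 + 4) × 30 + 8 = 412328.
Real time: 412328 / (30000/1001) = 51592541/3750 s.
Target frame: (51592541/3750) × (30) = 51592541/125 ≈ 412740.328 → 412740.

frame 412740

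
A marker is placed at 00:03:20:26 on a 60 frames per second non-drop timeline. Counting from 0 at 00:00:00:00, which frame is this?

Total seconds to the label: (0 × 3600 + 3 × 60 + 20) = 200.
Frame index = 200 × 60 + 26 = 12026.

12026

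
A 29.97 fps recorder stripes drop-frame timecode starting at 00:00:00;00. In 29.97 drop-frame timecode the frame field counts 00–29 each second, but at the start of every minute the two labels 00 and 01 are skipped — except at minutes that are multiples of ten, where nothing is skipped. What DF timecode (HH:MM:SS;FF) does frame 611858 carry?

Each 10-minute DF block holds 10 × 60 × 30 − 9 × 2 = 17982 frames. 611858 ÷ 17982 → 34 full blocks, remainder 470.
Within the partial block the first minute is 1800 frames and each further minute 1798, so 0 further minute boundaries passed. Total skipped labels = 18 × 34 + 2 × 0 = 612.
Non-drop label index = 611858 + 612 = 612470; at 30 labels/s that is 05:40:15:20, i.e. DF 05:40:15;20.

05:40:15;20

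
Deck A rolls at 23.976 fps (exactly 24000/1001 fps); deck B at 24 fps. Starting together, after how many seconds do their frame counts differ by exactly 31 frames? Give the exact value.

31031/24 seconds

The gap grows by |24 − 24000/1001| = 24/1001 frames per second.
Time for a 31-frame gap: 31 ÷ (24/1001) = 31031/24 s.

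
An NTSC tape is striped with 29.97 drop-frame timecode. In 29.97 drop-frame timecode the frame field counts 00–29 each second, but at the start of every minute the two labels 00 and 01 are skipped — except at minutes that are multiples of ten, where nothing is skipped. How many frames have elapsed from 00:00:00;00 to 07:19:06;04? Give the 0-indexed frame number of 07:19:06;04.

Complete 10-minute blocks: 43, each 17982 frames → 773226.
Remaining 9 whole minutes in the current block: 1800 + 8 × 1798 = 16184 frames.
Within the current minute: 6 × 30 + 4 − 2 = 182 (labels ;00/;01 skipped at this minute). Total = 773226 + 16184 + 182 = 789592.

789592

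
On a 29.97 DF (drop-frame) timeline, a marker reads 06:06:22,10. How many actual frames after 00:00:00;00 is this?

As if non-drop at 30 labels/s: (6 × 3600 + 6 × 60 + 22) × 30 + 10 = 659470.
Minute boundaries passed: 366; those not divisible by 10: 366 − 36 = 330; dropped labels = 2 × 330 = 660.
Actual frame index = 659470 − 660 = 658810.

658810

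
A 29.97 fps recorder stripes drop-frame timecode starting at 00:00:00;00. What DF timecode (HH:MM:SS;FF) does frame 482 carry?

00:00:16;02

Each 10-minute DF block holds 10 × 60 × 30 − 9 × 2 = 17982 frames. 482 ÷ 17982 → 0 full blocks, remainder 482.
Within the partial block the first minute is 1800 frames and each further minute 1798, so 0 further minute boundaries passed. Total skipped labels = 18 × 0 + 2 × 0 = 0.
Non-drop label index = 482 + 0 = 482; at 30 labels/s that is 00:00:16:02, i.e. DF 00:00:16;02.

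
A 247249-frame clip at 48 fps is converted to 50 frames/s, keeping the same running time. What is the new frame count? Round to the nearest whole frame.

257551 frames

Frames at target rate = 247249 × (50) / (48) = 6181225/24 ≈ 257551.042.
Nearest whole frame: 257551.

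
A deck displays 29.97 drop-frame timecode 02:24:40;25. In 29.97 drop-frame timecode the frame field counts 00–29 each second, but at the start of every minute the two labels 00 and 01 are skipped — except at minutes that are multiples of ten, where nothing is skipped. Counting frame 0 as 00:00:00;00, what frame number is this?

260165

Complete 10-minute blocks: 14, each 17982 frames → 251748.
Remaining 4 whole minutes in the current block: 1800 + 3 × 1798 = 7194 frames.
Within the current minute: 40 × 30 + 25 − 2 = 1223 (labels ;00/;01 skipped at this minute). Total = 251748 + 7194 + 1223 = 260165.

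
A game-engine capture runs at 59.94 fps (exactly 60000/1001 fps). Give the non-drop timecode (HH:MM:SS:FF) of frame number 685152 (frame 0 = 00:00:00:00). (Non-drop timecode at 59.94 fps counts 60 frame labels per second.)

685152 ÷ 60 = 11419 full seconds, remainder 12 frames.
11419 s = 3 h 10 min 19 s.
Timecode: 03:10:19:12.

03:10:19:12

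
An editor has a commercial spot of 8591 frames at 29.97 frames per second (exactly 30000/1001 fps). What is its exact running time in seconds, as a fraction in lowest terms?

8599591/30000 seconds

Running time = 8591 ÷ (30000/1001) = 8591 × 1001/30000 = 8599591/30000 s.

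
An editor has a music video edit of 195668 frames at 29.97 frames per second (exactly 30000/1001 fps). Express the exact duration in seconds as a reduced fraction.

Running time = 195668 ÷ (30000/1001) = 195668 × 1001/30000 = 48965917/7500 s.

48965917/7500 seconds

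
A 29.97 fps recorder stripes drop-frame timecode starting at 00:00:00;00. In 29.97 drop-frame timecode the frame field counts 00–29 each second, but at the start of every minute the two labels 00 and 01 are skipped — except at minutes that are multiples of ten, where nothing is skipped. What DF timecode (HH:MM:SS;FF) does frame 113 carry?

00:00:03;23

Ten DF minutes hold 17982 frames, so frame 113 lies in block 0 (frames 0–17981) with 113 frames into that block.
The block's first minute is 1800 frames and the rest 1798 each; 113 frames reaches minute 0, so 0 × 18 + 0 × 2 = 0 labels have been skipped so far.
Adding those back, label number 113 + 0 = 113 at 30 labels/s is 3 s + 23 f = 0 h 0 min 3 s frame 23, i.e. 00:00:03;23.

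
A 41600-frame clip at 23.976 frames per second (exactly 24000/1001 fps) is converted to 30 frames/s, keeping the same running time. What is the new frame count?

52052 frames

Target frames = source frames × (target rate / source rate) = 41600 × (30)/(24000/1001) = 41600 × 1001/800 = 52052.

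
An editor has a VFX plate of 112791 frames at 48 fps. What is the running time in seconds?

2349.8125 seconds

Running time = 112791 / (48) = 2349.8125 s.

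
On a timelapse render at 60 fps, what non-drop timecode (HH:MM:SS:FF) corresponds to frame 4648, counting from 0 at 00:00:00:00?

4648 ÷ 60 = 77 full seconds, remainder 28 frames.
77 s = 0 h 1 min 17 s.
Timecode: 00:01:17:28.

00:01:17:28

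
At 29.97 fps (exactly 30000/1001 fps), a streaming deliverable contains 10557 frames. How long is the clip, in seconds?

352.2519 seconds

Running time = 10557 / (30000/1001) = 352.2519 s.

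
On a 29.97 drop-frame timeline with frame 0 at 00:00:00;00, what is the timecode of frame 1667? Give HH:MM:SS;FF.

00:00:55;17

Ten DF minutes hold 17982 frames, so frame 1667 lies in block 0 (frames 0–17981) with 1667 frames into that block.
The block's first minute is 1800 frames and the rest 1798 each; 1667 frames reaches minute 0, so 0 × 18 + 0 × 2 = 0 labels have been skipped so far.
Adding those back, label number 1667 + 0 = 1667 at 30 labels/s is 55 s + 17 f = 0 h 0 min 55 s frame 17, i.e. 00:00:55;17.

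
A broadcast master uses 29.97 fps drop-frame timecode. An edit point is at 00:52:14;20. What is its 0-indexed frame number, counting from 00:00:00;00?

As if non-drop at 30 labels/s: (0 × 3600 + 52 × 60 + 14) × 30 + 20 = 94040.
Minute boundaries passed: 52; those not divisible by 10: 52 − 5 = 47; dropped labels = 2 × 47 = 94.
Actual frame index = 94040 − 94 = 93946.

93946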